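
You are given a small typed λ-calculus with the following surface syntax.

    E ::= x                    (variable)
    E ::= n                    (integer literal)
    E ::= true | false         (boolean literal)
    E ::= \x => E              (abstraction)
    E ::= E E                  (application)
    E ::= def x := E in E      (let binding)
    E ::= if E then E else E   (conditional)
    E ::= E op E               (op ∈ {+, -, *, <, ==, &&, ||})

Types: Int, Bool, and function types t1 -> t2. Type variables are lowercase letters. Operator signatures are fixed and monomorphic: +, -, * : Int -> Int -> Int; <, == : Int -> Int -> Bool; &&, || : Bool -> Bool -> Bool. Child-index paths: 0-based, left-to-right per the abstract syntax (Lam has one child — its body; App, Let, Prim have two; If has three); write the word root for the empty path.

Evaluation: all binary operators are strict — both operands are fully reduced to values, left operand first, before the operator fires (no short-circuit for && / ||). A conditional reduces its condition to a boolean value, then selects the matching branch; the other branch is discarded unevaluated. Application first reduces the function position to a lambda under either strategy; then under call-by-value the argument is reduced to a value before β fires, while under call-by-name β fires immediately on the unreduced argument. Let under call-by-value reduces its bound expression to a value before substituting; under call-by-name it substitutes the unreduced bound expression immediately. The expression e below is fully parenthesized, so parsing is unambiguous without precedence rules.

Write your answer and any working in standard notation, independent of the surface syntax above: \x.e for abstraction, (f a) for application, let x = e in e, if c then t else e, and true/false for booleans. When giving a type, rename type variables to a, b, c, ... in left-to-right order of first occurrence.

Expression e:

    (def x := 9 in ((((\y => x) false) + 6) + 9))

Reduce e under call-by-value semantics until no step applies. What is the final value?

Trace:
step 0: (let x = 9 in ((((\y.x) false) + 6) + 9))
step 1: [let@root] ((((\y.9) false) + 6) + 9)
step 2: [beta@0.0] ((9 + 6) + 9)
step 3: [delta@0] (15 + 9)
step 4: [delta@root] 24

Answer: 24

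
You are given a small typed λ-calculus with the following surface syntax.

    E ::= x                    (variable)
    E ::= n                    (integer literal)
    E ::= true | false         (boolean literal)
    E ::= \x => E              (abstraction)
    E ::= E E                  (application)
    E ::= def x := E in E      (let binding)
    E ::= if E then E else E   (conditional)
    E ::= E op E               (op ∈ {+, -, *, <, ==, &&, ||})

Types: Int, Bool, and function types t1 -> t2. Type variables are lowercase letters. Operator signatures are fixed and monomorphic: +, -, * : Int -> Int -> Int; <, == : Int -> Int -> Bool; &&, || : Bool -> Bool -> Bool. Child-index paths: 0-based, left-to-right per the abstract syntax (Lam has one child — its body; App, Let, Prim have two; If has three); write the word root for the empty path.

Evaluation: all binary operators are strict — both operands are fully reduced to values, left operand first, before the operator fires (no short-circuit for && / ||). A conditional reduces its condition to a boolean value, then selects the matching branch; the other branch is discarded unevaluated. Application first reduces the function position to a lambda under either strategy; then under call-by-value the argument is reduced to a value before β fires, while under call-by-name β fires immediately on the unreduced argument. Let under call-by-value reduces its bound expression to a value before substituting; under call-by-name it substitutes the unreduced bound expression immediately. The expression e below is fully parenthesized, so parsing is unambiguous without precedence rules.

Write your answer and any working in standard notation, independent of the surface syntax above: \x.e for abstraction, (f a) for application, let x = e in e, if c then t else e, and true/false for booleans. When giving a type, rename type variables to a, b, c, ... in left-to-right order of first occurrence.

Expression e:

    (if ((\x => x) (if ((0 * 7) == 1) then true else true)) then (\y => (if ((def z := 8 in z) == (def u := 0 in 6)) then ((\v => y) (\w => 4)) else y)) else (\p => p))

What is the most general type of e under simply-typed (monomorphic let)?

Working:
x : a
\x._ : a -> a
  unify Int ~ Int
  unify Int ~ Int
  unify Int ~ Int
  unify Int ~ Int
  unify Bool ~ Bool
  unify Bool ~ Bool
  unify a -> a ~ Bool -> b
  unify a ~ Bool
  unify Bool ~ b
_ _ : Bool
  unify Bool ~ Bool
let z : Int
z : Int
  unify Int ~ Int
let u : Int
  unify Int ~ Int
  unify Bool ~ Bool
y : c
\v._ : d -> c
\w._ : e -> Int
  unify d -> c ~ (e -> Int) -> f
  unify d ~ e -> Int
  unify c ~ f
_ _ : f
y : f
  unify f ~ f
\y._ : f -> f
p : g
\p._ : g -> g
  unify f -> f ~ g -> g
  unify f ~ g
  unify g ~ g

Answer: a -> a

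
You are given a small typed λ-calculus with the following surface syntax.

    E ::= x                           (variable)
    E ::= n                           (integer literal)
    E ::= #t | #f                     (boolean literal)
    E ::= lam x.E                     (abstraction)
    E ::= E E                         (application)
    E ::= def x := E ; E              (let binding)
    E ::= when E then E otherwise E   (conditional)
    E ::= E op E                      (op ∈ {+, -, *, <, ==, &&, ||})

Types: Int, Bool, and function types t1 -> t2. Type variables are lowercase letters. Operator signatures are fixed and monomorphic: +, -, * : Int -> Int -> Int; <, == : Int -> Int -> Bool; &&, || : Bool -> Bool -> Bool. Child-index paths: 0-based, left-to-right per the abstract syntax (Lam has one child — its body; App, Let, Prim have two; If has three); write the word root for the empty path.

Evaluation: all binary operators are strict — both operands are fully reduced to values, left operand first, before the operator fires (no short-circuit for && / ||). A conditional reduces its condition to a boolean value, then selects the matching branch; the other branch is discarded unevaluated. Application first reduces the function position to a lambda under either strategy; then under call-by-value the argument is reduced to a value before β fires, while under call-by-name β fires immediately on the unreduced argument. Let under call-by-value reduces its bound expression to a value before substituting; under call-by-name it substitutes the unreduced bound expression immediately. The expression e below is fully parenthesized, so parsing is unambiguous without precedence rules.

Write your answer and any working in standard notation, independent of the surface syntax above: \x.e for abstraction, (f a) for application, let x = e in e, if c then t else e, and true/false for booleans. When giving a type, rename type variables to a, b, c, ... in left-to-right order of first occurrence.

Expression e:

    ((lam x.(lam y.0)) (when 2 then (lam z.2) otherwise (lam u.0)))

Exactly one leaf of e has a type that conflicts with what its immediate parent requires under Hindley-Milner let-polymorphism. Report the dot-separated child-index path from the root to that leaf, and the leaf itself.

Answer: 1.0 : 2

Trace:
\y._ : b -> Int
\x._ : a -> b -> Int
  unify Int ~ Bool
  FAIL: mismatch Int ~ Bool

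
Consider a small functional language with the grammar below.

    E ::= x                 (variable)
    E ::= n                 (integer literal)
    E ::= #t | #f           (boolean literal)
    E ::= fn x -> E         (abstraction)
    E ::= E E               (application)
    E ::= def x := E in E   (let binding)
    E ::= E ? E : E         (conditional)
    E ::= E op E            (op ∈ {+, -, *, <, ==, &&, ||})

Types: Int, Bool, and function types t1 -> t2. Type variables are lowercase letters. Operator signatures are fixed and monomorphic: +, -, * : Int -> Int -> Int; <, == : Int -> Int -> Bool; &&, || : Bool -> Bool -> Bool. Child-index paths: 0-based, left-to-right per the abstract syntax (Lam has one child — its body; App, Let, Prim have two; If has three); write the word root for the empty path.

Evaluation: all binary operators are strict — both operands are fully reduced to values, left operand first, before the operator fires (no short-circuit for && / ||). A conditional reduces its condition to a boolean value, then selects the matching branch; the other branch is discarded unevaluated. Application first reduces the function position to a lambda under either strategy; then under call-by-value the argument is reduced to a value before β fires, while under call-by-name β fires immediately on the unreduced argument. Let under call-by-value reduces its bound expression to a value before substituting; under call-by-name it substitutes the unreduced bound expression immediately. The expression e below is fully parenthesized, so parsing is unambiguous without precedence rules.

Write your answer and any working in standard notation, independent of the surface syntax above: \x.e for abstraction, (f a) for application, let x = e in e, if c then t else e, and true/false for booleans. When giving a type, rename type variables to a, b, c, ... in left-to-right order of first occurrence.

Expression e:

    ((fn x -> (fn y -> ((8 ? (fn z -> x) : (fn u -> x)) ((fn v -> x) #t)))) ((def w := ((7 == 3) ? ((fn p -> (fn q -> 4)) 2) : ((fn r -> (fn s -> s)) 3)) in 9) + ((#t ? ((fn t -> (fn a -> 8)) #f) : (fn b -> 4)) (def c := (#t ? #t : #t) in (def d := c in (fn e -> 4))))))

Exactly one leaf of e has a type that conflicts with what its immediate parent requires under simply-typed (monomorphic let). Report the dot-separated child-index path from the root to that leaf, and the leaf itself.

Answer: 0.0.0.0.0 : 8

Derivation:
  unify Int ~ Bool
  FAIL: mismatch Int ~ Bool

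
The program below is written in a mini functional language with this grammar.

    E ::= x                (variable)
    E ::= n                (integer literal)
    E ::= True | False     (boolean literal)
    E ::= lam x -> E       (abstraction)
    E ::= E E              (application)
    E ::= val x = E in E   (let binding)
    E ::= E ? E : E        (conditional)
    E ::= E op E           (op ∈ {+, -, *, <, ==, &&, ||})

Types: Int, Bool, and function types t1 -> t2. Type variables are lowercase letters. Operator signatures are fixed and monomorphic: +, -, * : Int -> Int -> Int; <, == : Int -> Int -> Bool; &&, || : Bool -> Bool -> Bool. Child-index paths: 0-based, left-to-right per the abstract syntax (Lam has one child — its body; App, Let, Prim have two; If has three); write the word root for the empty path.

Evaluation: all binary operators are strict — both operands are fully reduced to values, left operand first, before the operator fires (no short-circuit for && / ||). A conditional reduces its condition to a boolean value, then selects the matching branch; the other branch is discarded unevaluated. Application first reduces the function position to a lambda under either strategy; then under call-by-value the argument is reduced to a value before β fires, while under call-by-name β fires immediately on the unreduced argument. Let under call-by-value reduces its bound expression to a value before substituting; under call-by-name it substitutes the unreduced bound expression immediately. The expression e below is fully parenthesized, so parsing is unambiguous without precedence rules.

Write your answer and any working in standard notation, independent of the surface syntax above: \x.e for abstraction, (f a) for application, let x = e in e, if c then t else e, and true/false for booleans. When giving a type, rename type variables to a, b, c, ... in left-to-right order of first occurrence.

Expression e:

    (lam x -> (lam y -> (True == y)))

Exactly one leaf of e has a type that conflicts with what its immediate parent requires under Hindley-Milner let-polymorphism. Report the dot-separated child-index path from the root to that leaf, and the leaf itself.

Working:
  unify Bool ~ Int
  FAIL: mismatch Bool ~ Int

Answer: 0.0.0 : true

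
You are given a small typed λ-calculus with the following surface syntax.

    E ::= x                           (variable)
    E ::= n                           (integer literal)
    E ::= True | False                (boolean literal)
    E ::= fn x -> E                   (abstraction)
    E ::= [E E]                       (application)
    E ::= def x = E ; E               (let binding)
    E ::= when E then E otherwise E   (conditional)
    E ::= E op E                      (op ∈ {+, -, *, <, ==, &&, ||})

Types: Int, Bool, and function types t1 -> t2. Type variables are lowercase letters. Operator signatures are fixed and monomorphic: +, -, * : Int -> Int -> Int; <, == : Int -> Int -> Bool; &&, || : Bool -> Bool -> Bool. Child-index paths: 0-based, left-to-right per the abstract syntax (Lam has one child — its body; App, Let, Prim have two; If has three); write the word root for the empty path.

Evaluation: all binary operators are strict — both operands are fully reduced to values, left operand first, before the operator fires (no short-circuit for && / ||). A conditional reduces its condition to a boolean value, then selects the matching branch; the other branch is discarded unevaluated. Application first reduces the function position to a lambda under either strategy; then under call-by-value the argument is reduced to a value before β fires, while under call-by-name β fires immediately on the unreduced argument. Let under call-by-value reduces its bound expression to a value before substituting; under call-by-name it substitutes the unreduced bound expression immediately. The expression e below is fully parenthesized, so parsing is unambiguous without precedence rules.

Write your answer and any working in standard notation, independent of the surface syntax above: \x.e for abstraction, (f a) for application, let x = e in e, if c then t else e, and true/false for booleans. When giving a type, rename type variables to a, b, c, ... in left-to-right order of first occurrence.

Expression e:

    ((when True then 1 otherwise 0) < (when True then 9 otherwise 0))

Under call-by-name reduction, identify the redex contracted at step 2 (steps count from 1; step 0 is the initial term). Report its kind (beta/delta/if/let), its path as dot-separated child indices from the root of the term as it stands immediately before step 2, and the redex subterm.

Working:
step 0: ((if true then 1 else 0) < (if true then 9 else 0))
step 1: [if@0] (1 < (if true then 9 else 0))
step 2: [if@1] (1 < 9)

Answer: if at 1 : (if true then 9 else 0)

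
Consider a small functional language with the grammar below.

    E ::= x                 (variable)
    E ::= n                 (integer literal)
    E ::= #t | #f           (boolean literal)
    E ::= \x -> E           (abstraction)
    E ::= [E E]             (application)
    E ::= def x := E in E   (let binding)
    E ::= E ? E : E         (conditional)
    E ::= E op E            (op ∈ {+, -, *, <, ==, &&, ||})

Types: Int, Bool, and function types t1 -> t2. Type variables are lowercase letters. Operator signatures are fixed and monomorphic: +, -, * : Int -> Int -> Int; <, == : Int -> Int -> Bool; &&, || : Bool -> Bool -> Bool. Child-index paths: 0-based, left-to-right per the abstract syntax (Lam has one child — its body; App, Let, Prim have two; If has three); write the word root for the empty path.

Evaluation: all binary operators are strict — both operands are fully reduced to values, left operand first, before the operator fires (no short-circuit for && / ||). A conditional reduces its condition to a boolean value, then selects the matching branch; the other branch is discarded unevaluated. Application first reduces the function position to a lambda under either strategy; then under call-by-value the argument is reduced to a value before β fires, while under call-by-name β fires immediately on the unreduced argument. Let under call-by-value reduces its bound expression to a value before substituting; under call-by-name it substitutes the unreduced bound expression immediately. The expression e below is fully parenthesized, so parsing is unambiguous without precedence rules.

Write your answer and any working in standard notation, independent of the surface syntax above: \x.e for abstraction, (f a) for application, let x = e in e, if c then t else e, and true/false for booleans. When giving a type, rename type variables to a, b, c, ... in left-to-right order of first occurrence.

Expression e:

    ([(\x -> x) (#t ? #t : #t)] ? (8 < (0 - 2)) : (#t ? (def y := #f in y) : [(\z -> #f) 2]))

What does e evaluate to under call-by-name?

Derivation:
step 0: (if ((\x.x) (if true then true else true)) then (8 < (0 - 2)) else (if true then (let y = false in y) else ((\z.false) 2)))
step 1: [beta@0] (if (if true then true else true) then (8 < (0 - 2)) else (if true then (let y = false in y) else ((\z.false) 2)))
step 2: [if@0] (if true then (8 < (0 - 2)) else (if true then (let y = false in y) else ((\z.false) 2)))
step 3: [if@root] (8 < (0 - 2))
step 4: [delta@1] (8 < -2)
step 5: [delta@root] false

Answer: false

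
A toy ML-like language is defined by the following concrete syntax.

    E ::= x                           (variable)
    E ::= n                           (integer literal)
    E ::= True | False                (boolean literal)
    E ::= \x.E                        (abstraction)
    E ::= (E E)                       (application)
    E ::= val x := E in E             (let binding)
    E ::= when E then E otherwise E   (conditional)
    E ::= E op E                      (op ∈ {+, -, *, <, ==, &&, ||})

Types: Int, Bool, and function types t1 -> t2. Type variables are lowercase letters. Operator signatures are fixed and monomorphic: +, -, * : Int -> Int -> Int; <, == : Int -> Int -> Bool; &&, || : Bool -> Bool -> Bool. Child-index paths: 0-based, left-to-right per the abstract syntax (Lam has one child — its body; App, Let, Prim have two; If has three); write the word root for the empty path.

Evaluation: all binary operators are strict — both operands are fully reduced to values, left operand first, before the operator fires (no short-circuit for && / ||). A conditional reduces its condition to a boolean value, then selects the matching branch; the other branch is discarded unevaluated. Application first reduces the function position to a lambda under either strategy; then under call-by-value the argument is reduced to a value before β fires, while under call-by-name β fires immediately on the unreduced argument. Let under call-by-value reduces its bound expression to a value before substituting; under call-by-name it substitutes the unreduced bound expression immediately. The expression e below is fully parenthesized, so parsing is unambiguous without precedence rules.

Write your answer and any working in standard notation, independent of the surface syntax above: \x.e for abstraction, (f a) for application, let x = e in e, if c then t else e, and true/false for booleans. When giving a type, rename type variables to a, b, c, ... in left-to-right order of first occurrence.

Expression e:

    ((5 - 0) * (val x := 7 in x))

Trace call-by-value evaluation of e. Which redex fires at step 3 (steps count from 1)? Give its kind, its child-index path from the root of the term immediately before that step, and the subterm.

Derivation:
step 0: ((5 - 0) * (let x = 7 in x))
step 1: [delta@0] (5 * (let x = 7 in x))
step 2: [let@1] (5 * 7)
step 3: [delta@root] 35

Answer: delta at root : (5 * 7)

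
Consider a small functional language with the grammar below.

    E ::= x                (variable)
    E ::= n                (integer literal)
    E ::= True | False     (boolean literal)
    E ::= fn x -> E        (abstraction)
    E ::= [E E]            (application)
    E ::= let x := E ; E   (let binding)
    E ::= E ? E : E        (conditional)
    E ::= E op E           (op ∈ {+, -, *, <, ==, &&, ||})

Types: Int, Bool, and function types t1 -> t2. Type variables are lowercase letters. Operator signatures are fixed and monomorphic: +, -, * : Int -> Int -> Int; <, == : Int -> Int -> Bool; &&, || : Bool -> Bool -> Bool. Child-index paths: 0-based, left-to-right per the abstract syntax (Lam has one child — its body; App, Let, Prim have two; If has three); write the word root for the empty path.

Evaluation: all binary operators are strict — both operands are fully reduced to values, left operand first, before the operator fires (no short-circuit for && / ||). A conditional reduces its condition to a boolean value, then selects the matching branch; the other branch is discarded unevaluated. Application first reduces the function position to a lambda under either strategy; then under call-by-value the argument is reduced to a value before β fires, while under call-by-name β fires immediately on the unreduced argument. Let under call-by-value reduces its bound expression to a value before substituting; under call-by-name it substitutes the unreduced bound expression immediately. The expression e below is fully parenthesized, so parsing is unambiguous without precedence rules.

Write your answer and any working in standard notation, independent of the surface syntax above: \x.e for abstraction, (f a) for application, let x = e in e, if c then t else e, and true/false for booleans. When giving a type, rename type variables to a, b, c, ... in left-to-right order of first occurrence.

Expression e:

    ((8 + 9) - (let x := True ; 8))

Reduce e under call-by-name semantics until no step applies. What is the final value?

Trace:
step 0: ((8 + 9) - (let x = true in 8))
step 1: [delta@0] (17 - (let x = true in 8))
step 2: [let@1] (17 - 8)
step 3: [delta@root] 9

Answer: 9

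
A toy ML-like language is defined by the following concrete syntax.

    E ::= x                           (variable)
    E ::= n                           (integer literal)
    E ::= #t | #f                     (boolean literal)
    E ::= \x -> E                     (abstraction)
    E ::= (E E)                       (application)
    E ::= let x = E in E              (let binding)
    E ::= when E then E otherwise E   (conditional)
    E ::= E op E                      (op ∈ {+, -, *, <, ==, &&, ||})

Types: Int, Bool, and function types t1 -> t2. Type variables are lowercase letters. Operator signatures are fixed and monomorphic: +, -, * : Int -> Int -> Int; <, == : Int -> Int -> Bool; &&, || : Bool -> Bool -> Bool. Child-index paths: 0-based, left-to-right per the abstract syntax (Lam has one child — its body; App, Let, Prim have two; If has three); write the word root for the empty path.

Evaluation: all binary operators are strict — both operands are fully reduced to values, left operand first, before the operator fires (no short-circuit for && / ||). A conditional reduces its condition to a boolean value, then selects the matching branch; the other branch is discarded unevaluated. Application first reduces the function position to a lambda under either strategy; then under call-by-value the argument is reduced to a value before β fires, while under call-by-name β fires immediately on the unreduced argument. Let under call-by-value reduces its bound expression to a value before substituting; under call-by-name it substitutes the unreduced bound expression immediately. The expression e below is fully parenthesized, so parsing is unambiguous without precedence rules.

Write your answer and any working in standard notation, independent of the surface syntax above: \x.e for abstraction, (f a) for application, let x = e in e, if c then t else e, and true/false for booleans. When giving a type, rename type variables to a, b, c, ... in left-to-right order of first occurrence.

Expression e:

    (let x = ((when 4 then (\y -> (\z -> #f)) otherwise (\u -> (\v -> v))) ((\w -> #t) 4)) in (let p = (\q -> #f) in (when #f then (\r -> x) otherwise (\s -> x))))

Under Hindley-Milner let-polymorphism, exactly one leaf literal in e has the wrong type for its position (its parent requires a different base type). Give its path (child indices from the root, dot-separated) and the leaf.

Working:
  unify Int ~ Bool
  FAIL: mismatch Int ~ Bool

Answer: 0.0.0 : 4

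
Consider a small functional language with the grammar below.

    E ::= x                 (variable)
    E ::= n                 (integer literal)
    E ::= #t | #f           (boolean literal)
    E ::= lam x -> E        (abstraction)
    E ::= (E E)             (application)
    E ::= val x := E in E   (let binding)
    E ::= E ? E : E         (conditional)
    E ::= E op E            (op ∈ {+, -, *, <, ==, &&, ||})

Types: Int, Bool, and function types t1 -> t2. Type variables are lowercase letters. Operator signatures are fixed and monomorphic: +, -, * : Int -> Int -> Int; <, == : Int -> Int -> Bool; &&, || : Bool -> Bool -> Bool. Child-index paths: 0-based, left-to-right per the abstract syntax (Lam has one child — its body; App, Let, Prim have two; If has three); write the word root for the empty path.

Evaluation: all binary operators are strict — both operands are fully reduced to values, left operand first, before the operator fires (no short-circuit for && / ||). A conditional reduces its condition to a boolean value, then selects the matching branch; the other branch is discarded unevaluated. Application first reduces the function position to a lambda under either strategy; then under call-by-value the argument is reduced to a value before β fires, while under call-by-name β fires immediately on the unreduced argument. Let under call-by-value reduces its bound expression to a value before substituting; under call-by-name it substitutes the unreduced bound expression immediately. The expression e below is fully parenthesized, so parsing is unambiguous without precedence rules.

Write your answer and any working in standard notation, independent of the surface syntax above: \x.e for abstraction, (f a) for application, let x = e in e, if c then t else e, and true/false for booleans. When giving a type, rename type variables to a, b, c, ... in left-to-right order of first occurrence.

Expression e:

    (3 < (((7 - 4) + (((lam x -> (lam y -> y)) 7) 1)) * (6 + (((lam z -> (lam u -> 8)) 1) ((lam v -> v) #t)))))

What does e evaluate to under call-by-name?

Trace:
step 0: (3 < (((7 - 4) + (((\x.(\y.y)) 7) 1)) * (6 + (((\z.(\u.8)) 1) ((\v.v) true)))))
step 1: [delta@1.0.0] (3 < ((3 + (((\x.(\y.y)) 7) 1)) * (6 + (((\z.(\u.8)) 1) ((\v.v) true)))))
step 2: [beta@1.0.1.0] (3 < ((3 + ((\y.y) 1)) * (6 + (((\z.(\u.8)) 1) ((\v.v) true)))))
step 3: [beta@1.0.1] (3 < ((3 + 1) * (6 + (((\z.(\u.8)) 1) ((\v.v) true)))))
step 4: [delta@1.0] (3 < (4 * (6 + (((\z.(\u.8)) 1) ((\v.v) true)))))
step 5: [beta@1.1.1.0] (3 < (4 * (6 + ((\u.8) ((\v.v) true)))))
step 6: [beta@1.1.1] (3 < (4 * (6 + 8)))
step 7: [delta@1.1] (3 < (4 * 14))
step 8: [delta@1] (3 < 56)
step 9: [delta@root] true

Answer: true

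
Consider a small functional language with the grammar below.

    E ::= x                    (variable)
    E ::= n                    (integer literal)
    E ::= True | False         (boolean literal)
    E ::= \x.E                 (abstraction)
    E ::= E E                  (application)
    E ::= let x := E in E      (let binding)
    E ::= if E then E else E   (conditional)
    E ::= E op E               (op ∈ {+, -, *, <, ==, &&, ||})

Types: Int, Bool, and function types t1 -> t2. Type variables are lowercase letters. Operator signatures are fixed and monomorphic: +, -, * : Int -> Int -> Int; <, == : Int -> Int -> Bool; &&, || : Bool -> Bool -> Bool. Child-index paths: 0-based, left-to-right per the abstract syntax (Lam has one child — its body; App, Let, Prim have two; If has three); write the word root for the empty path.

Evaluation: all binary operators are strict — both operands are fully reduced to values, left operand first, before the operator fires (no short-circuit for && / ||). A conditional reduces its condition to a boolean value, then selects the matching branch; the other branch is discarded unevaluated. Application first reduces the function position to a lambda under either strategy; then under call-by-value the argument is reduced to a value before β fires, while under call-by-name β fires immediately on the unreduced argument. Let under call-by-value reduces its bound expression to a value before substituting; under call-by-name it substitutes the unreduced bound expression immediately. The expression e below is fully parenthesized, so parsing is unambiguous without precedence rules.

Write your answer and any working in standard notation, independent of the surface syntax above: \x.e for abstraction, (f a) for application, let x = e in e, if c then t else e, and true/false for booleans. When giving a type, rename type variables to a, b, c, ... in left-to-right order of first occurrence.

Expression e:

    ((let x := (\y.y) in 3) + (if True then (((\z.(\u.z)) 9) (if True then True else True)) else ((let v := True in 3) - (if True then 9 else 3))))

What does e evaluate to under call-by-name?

Trace:
step 0: ((let x = (\y.y) in 3) + (if true then (((\z.(\u.z)) 9) (if true then true else true)) else ((let v = true in 3) - (if true then 9 else 3))))
step 1: [let@0] (3 + (if true then (((\z.(\u.z)) 9) (if true then true else true)) else ((let v = true in 3) - (if true then 9 else 3))))
step 2: [if@1] (3 + (((\z.(\u.z)) 9) (if true then true else true)))
step 3: [beta@1.0] (3 + ((\u.9) (if true then true else true)))
step 4: [beta@1] (3 + 9)
step 5: [delta@root] 12

Answer: 12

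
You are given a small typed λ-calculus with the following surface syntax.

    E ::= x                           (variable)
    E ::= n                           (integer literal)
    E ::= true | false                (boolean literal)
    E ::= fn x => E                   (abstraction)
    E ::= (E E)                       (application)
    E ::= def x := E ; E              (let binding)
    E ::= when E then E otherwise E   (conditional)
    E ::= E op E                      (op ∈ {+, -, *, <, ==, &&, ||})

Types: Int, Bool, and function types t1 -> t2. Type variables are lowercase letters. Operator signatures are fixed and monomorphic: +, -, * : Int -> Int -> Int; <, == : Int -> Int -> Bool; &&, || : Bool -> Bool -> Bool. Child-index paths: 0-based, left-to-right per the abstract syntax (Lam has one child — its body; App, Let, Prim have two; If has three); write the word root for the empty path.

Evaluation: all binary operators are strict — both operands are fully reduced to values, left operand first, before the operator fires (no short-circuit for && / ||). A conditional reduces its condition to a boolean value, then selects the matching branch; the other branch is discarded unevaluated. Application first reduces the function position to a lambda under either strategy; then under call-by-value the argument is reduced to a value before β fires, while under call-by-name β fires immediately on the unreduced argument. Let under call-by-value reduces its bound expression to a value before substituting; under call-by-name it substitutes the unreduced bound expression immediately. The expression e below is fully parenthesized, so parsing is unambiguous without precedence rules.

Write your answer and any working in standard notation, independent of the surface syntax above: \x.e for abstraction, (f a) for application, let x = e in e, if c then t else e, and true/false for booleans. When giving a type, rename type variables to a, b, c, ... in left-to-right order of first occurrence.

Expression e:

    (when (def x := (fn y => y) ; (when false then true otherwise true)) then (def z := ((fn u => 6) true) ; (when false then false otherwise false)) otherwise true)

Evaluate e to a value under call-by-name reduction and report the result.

Working:
step 0: (if (let x = (\y.y) in (if false then true else true)) then (let z = ((\u.6) true) in (if false then false else false)) else true)
step 1: [let@0] (if (if false then true else true) then (let z = ((\u.6) true) in (if false then false else false)) else true)
step 2: [if@0] (if true then (let z = ((\u.6) true) in (if false then false else false)) else true)
step 3: [if@root] (let z = ((\u.6) true) in (if false then false else false))
step 4: [let@root] (if false then false else false)
step 5: [if@root] false

Answer: false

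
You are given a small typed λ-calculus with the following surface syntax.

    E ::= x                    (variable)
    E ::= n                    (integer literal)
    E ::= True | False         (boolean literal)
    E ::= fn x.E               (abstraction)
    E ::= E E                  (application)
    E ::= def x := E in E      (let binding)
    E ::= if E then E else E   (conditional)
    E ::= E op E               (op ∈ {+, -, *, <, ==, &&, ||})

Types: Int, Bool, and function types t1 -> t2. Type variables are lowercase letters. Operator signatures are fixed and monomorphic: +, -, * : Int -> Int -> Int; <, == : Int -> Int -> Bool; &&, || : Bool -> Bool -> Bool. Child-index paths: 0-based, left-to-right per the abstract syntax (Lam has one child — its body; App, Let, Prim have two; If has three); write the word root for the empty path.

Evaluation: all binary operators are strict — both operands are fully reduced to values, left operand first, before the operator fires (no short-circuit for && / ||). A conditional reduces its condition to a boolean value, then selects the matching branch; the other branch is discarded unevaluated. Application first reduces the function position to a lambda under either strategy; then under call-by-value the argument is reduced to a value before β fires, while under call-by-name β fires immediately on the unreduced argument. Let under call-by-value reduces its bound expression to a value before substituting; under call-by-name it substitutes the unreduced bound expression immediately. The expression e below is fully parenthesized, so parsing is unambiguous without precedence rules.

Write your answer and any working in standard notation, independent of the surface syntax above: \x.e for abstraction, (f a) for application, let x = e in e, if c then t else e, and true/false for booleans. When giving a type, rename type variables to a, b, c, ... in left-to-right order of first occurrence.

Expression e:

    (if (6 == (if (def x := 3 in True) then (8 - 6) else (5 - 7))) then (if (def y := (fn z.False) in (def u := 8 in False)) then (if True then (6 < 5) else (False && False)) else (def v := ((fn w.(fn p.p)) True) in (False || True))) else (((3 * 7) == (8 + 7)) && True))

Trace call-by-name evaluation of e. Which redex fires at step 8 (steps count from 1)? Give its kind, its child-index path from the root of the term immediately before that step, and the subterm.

Answer: delta at 0 : (21 == 15)

Derivation:
step 0: (if (6 == (if (let x = 3 in true) then (8 - 6) else (5 - 7))) then (if (let y = (\z.false) in (let u = 8 in false)) then (if true then (6 < 5) else (false && false)) else (let v = ((\w.(\p.p)) true) in (false || true))) else (((3 * 7) == (8 + 7)) && true))
step 1: [let@0.1.0] (if (6 == (if true then (8 - 6) else (5 - 7))) then (if (let y = (\z.false) in (let u = 8 in false)) then (if true then (6 < 5) else (false && false)) else (let v = ((\w.(\p.p)) true) in (false || true))) else (((3 * 7) == (8 + 7)) && true))
step 2: [if@0.1] (if (6 == (8 - 6)) then (if (let y = (\z.false) in (let u = 8 in false)) then (if true then (6 < 5) else (false && false)) else (let v = ((\w.(\p.p)) true) in (false || true))) else (((3 * 7) == (8 + 7)) && true))
step 3: [delta@0.1] (if (6 == 2) then (if (let y = (\z.false) in (let u = 8 in false)) then (if true then (6 < 5) else (false && false)) else (let v = ((\w.(\p.p)) true) in (false || true))) else (((3 * 7) == (8 + 7)) && true))
step 4: [delta@0] (if false then (if (let y = (\z.false) in (let u = 8 in false)) then (if true then (6 < 5) else (false && false)) else (let v = ((\w.(\p.p)) true) in (false || true))) else (((3 * 7) == (8 + 7)) && true))
step 5: [if@root] (((3 * 7) == (8 + 7)) && true)
step 6: [delta@0.0] ((21 == (8 + 7)) && true)
step 7: [delta@0.1] ((21 == 15) && true)
step 8: [delta@0] (false && true)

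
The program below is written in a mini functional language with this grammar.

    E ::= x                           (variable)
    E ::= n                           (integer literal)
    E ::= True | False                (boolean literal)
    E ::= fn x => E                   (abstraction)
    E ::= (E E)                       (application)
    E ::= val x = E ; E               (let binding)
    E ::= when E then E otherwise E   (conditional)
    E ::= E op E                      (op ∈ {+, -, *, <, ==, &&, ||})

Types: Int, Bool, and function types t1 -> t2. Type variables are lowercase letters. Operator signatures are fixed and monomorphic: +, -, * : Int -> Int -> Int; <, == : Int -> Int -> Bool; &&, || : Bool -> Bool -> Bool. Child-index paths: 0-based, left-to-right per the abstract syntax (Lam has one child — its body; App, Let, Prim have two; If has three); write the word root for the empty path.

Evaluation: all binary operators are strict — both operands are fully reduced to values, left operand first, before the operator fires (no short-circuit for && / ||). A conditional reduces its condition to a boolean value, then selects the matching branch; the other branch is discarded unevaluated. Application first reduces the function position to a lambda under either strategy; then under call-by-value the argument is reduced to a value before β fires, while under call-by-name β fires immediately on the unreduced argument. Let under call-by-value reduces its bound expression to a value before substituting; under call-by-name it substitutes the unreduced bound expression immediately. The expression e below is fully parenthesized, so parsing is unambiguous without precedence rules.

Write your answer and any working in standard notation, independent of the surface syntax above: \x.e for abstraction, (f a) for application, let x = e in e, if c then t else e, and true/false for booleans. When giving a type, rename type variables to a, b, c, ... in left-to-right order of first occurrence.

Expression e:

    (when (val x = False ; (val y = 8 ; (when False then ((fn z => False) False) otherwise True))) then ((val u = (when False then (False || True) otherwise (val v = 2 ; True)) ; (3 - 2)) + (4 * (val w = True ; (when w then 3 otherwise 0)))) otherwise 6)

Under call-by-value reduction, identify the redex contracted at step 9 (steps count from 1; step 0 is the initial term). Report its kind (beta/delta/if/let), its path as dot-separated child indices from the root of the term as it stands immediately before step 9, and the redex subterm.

Derivation:
step 0: (if (let x = false in (let y = 8 in (if false then ((\z.false) false) else true))) then ((let u = (if false then (false || true) else (let v = 2 in true)) in (3 - 2)) + (4 * (let w = true in (if w then 3 else 0)))) else 6)
step 1: [let@0] (if (let y = 8 in (if false then ((\z.false) false) else true)) then ((let u = (if false then (false || true) else (let v = 2 in true)) in (3 - 2)) + (4 * (let w = true in (if w then 3 else 0)))) else 6)
step 2: [let@0] (if (if false then ((\z.false) false) else true) then ((let u = (if false then (false || true) else (let v = 2 in true)) in (3 - 2)) + (4 * (let w = true in (if w then 3 else 0)))) else 6)
step 3: [if@0] (if true then ((let u = (if false then (false || true) else (let v = 2 in true)) in (3 - 2)) + (4 * (let w = true in (if w then 3 else 0)))) else 6)
step 4: [if@root] ((let u = (if false then (false || true) else (let v = 2 in true)) in (3 - 2)) + (4 * (let w = true in (if w then 3 else 0))))
step 5: [if@0.0] ((let u = (let v = 2 in true) in (3 - 2)) + (4 * (let w = true in (if w then 3 else 0))))
step 6: [let@0.0] ((let u = true in (3 - 2)) + (4 * (let w = true in (if w then 3 else 0))))
step 7: [let@0] ((3 - 2) + (4 * (let w = true in (if w then 3 else 0))))
step 8: [delta@0] (1 + (4 * (let w = true in (if w then 3 else 0))))
step 9: [let@1.1] (1 + (4 * (if true then 3 else 0)))

Answer: let at 1.1 : (let w = true in (if w then 3 else 0))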